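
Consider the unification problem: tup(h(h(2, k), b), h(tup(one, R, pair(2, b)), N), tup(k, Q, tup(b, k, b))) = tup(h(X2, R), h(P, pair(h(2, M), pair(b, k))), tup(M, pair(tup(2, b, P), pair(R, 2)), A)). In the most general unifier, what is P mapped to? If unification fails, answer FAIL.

tup(one, b, pair(2, b))

Decompose tup/3: h(h(2, k), b) = h(X2, R),  h(tup(one, R, pair(2, b)), N) = h(P, pair(h(2, M), pair(b, k))),  tup(k, Q, tup(b, k, b)) = tup(M, pair(tup(2, b, P), pair(R, 2)), A).
Decompose h/2: h(2, k) = X2,  b = R.
Bind X2 := h(2, k); no other remaining equation mentions X2.
Bind R := b; substituting into the remaining equations gives: h(tup(one, b, pair(2, b)), N) = h(P, pair(h(2, M), pair(b, k))),  tup(k, Q, tup(b, k, b)) = tup(M, pair(tup(2, b, P), pair(b, 2)), A).
Decompose h/2: tup(one, b, pair(2, b)) = P,  N = pair(h(2, M), pair(b, k)).
Bind P := tup(one, b, pair(2, b)); substituting into the one remaining equation that mentions P gives: tup(k, Q, tup(b, k, b)) = tup(M, pair(tup(2, b, tup(one, b, pair(2, b))), pair(b, 2)), A).
Bind N := pair(h(2, M), pair(b, k)); no other remaining equation mentions N.
Decompose tup/3: k = M,  Q = pair(tup(2, b, tup(one, b, pair(2, b))), pair(b, 2)),  tup(b, k, b) = A.
Bind M := k; no other remaining equation mentions M. Substituting into the earlier binding gives N := pair(h(2, k), pair(b, k)).
Bind Q := pair(tup(2, b, tup(one, b, pair(2, b))), pair(b, 2)); no other remaining equation mentions Q.
Bind A := tup(b, k, b).
MGU = { X2 ↦ h(2, k), R ↦ b, P ↦ tup(one, b, pair(2, b)), N ↦ pair(h(2, k), pair(b, k)), M ↦ k, Q ↦ pair(tup(2, b, tup(one, b, pair(2, b))), pair(b, 2)), A ↦ tup(b, k, b) }, so P ↦ tup(one, b, pair(2, b)).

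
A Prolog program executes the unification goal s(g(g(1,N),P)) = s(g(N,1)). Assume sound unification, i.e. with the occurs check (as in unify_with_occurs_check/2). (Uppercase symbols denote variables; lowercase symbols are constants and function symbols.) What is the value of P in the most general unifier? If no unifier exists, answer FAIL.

Decompose s/1: g(g(1,N),P) = g(N,1).
Decompose g/2: g(1,N) = N,  P = 1.
Occurs check fails: N occurs in g(1,N); the equation N = g(1,N) has no finite solution.

FAIL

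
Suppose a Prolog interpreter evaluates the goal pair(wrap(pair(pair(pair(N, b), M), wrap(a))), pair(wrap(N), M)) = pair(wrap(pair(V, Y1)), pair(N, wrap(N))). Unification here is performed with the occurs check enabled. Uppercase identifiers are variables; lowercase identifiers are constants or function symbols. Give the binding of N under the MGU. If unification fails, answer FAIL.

FAIL

Decompose pair/2: wrap(pair(pair(pair(N, b), M), wrap(a))) = wrap(pair(V, Y1)),  pair(wrap(N), M) = pair(N, wrap(N)).
Decompose wrap/1: pair(pair(pair(N, b), M), wrap(a)) = pair(V, Y1).
Decompose pair/2: pair(pair(N, b), M) = V,  wrap(a) = Y1.
Bind V := pair(pair(N, b), M); no other remaining equation mentions V.
Bind Y1 := wrap(a); no other remaining equation mentions Y1.
Decompose pair/2: wrap(N) = N,  M = wrap(N).
Occurs check fails: N occurs in wrap(N); the equation N = wrap(N) has no finite solution.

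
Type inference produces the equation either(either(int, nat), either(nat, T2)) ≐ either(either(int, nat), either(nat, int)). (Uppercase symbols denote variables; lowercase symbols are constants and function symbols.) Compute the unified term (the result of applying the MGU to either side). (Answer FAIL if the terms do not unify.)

Decompose either/2: either(int, nat) ≐ either(int, nat),  either(nat, T2) ≐ either(nat, int).
Delete trivial equation either(int, nat) ≐ either(int, nat).
Decompose either/2: nat ≐ nat,  T2 ≐ int.
Delete trivial equation nat ≐ nat.
Bind T2 := int.
Applying the MGU to either side gives either(either(int, nat), either(nat, int)).

either(either(int, nat), either(nat, int))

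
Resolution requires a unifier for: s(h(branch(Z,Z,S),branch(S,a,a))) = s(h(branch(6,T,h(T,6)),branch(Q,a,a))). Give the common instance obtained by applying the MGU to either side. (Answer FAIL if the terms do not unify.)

s(h(branch(6,6,h(6,6)),branch(h(6,6),a,a)))

Decompose s/1: h(branch(Z,Z,S),branch(S,a,a)) = h(branch(6,T,h(T,6)),branch(Q,a,a)).
Decompose h/2: branch(Z,Z,S) = branch(6,T,h(T,6)),  branch(S,a,a) = branch(Q,a,a).
Decompose branch/3: Z = 6,  Z = T,  S = h(T,6).
Bind Z := 6; substituting into the one remaining equation that mentions Z gives: 6 = T.
Bind T := 6; substituting into the one remaining equation that mentions T gives: S = h(6,6).
Bind S := h(6,6); substituting into the remaining equation gives: branch(h(6,6),a,a) = branch(Q,a,a).
Decompose branch/3: h(6,6) = Q,  a = a,  a = a.
Bind Q := h(6,6); no other remaining equation mentions Q.
Delete trivial equation a = a.
Delete trivial equation a = a.
Applying the MGU to either side gives s(h(branch(6,6,h(6,6)),branch(h(6,6),a,a))).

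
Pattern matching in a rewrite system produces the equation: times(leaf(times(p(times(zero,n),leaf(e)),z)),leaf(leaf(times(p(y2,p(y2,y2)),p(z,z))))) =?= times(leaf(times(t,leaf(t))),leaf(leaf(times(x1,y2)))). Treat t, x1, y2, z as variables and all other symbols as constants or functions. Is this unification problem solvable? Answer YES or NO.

Decompose times/2: leaf(times(p(times(zero,n),leaf(e)),z)) =?= leaf(times(t,leaf(t))),  leaf(leaf(times(p(y2,p(y2,y2)),p(z,z)))) =?= leaf(leaf(times(x1,y2))).
Decompose leaf/1: times(p(times(zero,n),leaf(e)),z) =?= times(t,leaf(t)).
Decompose times/2: p(times(zero,n),leaf(e)) =?= t,  z =?= leaf(t).
Bind t := p(times(zero,n),leaf(e)); substituting into the one remaining equation that mentions t gives: z =?= leaf(p(times(zero,n),leaf(e))).
Bind z := leaf(p(times(zero,n),leaf(e))); substituting into the remaining equation gives: leaf(leaf(times(p(y2,p(y2,y2)),p(leaf(p(times(zero,n),leaf(e))),leaf(p(times(zero,n),leaf(e))))))) =?= leaf(leaf(times(x1,y2))).
Decompose leaf/1: leaf(times(p(y2,p(y2,y2)),p(leaf(p(times(zero,n),leaf(e))),leaf(p(times(zero,n),leaf(e)))))) =?= leaf(times(x1,y2)).
Decompose leaf/1: times(p(y2,p(y2,y2)),p(leaf(p(times(zero,n),leaf(e))),leaf(p(times(zero,n),leaf(e))))) =?= times(x1,y2).
Decompose times/2: p(y2,p(y2,y2)) =?= x1,  p(leaf(p(times(zero,n),leaf(e))),leaf(p(times(zero,n),leaf(e)))) =?= y2.
Bind x1 := p(y2,p(y2,y2)); no other remaining equation mentions x1.
Bind y2 := p(leaf(p(times(zero,n),leaf(e))),leaf(p(times(zero,n),leaf(e)))). Substituting into the earlier binding gives x1 := p(p(leaf(p(times(zero,n),leaf(e))),leaf(p(times(zero,n),leaf(e)))),p(p(leaf(p(times(zero,n),leaf(e))),leaf(p(times(zero,n),leaf(e)))),p(leaf(p(times(zero,n),leaf(e))),leaf(p(times(zero,n),leaf(e)))))).
No equations remain and no clash or occurs-check failure arose, so a unifier exists.

YES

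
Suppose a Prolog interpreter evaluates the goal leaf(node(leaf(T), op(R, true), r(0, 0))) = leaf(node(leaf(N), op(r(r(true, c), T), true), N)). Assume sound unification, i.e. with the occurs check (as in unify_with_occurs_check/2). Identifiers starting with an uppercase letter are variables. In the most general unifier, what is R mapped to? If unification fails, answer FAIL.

Decompose leaf/1: node(leaf(T), op(R, true), r(0, 0)) = node(leaf(N), op(r(r(true, c), T), true), N).
Decompose node/3: leaf(T) = leaf(N),  op(R, true) = op(r(r(true, c), T), true),  r(0, 0) = N.
Decompose leaf/1: T = N.
Bind T := N; substituting into the one remaining equation that mentions T gives: op(R, true) = op(r(r(true, c), N), true).
Decompose op/2: R = r(r(true, c), N),  true = true.
Bind R := r(r(true, c), N); no other remaining equation mentions R.
Delete trivial equation true = true.
Bind N := r(0, 0). Substituting into the earlier bindings gives T := r(0, 0), R := r(r(true, c), r(0, 0)).
MGU = { T = r(0, 0), R = r(r(true, c), r(0, 0)), N = r(0, 0) }, so R = r(r(true, c), r(0, 0)).

r(r(true, c), r(0, 0))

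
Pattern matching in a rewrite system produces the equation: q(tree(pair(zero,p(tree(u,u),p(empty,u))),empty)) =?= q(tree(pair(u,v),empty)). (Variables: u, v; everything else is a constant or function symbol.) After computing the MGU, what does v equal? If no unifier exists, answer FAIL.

p(tree(zero,zero),p(empty,zero))

Decompose q/1: tree(pair(zero,p(tree(u,u),p(empty,u))),empty) =?= tree(pair(u,v),empty).
Decompose tree/2: pair(zero,p(tree(u,u),p(empty,u))) =?= pair(u,v),  empty =?= empty.
Decompose pair/2: zero =?= u,  p(tree(u,u),p(empty,u)) =?= v.
Bind u := zero; substituting into the one remaining equation that mentions u gives: p(tree(zero,zero),p(empty,zero)) =?= v.
Bind v := p(tree(zero,zero),p(empty,zero)); no other remaining equation mentions v.
Delete trivial equation empty =?= empty.
MGU = { u := zero, v := p(tree(zero,zero),p(empty,zero)) }, so v := p(tree(zero,zero),p(empty,zero)).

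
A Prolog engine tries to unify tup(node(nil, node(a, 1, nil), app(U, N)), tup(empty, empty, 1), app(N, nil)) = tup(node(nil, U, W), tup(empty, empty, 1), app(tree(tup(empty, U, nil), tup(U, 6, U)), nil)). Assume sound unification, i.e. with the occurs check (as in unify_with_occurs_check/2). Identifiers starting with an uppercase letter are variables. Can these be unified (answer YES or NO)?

Decompose tup/3: node(nil, node(a, 1, nil), app(U, N)) = node(nil, U, W),  tup(empty, empty, 1) = tup(empty, empty, 1),  app(N, nil) = app(tree(tup(empty, U, nil), tup(U, 6, U)), nil).
Decompose node/3: nil = nil,  node(a, 1, nil) = U,  app(U, N) = W.
Delete trivial equation nil = nil.
Bind U := node(a, 1, nil); substituting into the 2 remaining equations that mention U gives: app(node(a, 1, nil), N) = W,  app(N, nil) = app(tree(tup(empty, node(a, 1, nil), nil), tup(node(a, 1, nil), 6, node(a, 1, nil))), nil).
Bind W := app(node(a, 1, nil), N); no other remaining equation mentions W.
Delete trivial equation tup(empty, empty, 1) = tup(empty, empty, 1).
Decompose app/2: N = tree(tup(empty, node(a, 1, nil), nil), tup(node(a, 1, nil), 6, node(a, 1, nil))),  nil = nil.
Bind N := tree(tup(empty, node(a, 1, nil), nil), tup(node(a, 1, nil), 6, node(a, 1, nil))); no other remaining equation mentions N. Substituting into the earlier binding gives W := app(node(a, 1, nil), tree(tup(empty, node(a, 1, nil), nil), tup(node(a, 1, nil), 6, node(a, 1, nil)))).
Delete trivial equation nil = nil.
No equations remain and no clash or occurs-check failure arose, so a unifier exists.

YES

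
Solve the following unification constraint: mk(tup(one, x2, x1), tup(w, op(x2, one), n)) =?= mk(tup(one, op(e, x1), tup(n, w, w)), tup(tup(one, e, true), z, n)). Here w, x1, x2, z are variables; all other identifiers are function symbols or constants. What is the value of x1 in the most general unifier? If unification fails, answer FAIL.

Decompose mk/2: tup(one, x2, x1) =?= tup(one, op(e, x1), tup(n, w, w)),  tup(w, op(x2, one), n) =?= tup(tup(one, e, true), z, n).
Decompose tup/3: one =?= one,  x2 =?= op(e, x1),  x1 =?= tup(n, w, w).
Delete trivial equation one =?= one.
Bind x2 := op(e, x1); substituting into the one remaining equation that mentions x2 gives: tup(w, op(op(e, x1), one), n) =?= tup(tup(one, e, true), z, n).
Bind x1 := tup(n, w, w); substituting into the remaining equation gives: tup(w, op(op(e, tup(n, w, w)), one), n) =?= tup(tup(one, e, true), z, n). Substituting into the earlier binding gives x2 := op(e, tup(n, w, w)).
Decompose tup/3: w =?= tup(one, e, true),  op(op(e, tup(n, w, w)), one) =?= z,  n =?= n.
Bind w := tup(one, e, true); substituting into the one remaining equation that mentions w gives: op(op(e, tup(n, tup(one, e, true), tup(one, e, true))), one) =?= z. Substituting into the earlier bindings gives x2 := op(e, tup(n, tup(one, e, true), tup(one, e, true))), x1 := tup(n, tup(one, e, true), tup(one, e, true)).
Bind z := op(op(e, tup(n, tup(one, e, true), tup(one, e, true))), one); no other remaining equation mentions z.
Delete trivial equation n =?= n.
MGU = { x2 -> op(e, tup(n, tup(one, e, true), tup(one, e, true))), x1 -> tup(n, tup(one, e, true), tup(one, e, true)), w -> tup(one, e, true), z -> op(op(e, tup(n, tup(one, e, true), tup(one, e, true))), one) }, so x1 -> tup(n, tup(one, e, true), tup(one, e, true)).

tup(n, tup(one, e, true), tup(one, e, true))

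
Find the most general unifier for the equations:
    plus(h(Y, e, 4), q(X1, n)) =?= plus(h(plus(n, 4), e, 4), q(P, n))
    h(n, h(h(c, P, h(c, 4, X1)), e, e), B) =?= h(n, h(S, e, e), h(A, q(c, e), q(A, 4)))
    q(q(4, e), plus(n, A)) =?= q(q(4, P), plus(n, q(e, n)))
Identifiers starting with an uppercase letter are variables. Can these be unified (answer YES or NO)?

YES

Decompose plus/2: h(Y, e, 4) =?= h(plus(n, 4), e, 4),  q(X1, n) =?= q(P, n).
Decompose h/3: Y =?= plus(n, 4),  e =?= e,  4 =?= 4.
Bind Y := plus(n, 4); no other remaining equation mentions Y.
Delete trivial equation e =?= e.
Delete trivial equation 4 =?= 4.
Decompose q/2: X1 =?= P,  n =?= n.
Bind X1 := P; substituting into the one remaining equation that mentions X1 gives: h(n, h(h(c, P, h(c, 4, P)), e, e), B) =?= h(n, h(S, e, e), h(A, q(c, e), q(A, 4))).
Delete trivial equation n =?= n.
Decompose h/3: n =?= n,  h(h(c, P, h(c, 4, P)), e, e) =?= h(S, e, e),  B =?= h(A, q(c, e), q(A, 4)).
Delete trivial equation n =?= n.
Decompose h/3: h(c, P, h(c, 4, P)) =?= S,  e =?= e,  e =?= e.
Bind S := h(c, P, h(c, 4, P)); no other remaining equation mentions S.
Delete trivial equation e =?= e.
Delete trivial equation e =?= e.
Bind B := h(A, q(c, e), q(A, 4)); no other remaining equation mentions B.
Decompose q/2: q(4, e) =?= q(4, P),  plus(n, A) =?= plus(n, q(e, n)).
Decompose q/2: 4 =?= 4,  e =?= P.
Delete trivial equation 4 =?= 4.
Bind P := e; no other remaining equation mentions P. Substituting into the earlier bindings gives X1 := e, S := h(c, e, h(c, 4, e)).
Decompose plus/2: n =?= n,  A =?= q(e, n).
Delete trivial equation n =?= n.
Bind A := q(e, n). Substituting into the earlier binding gives B := h(q(e, n), q(c, e), q(q(e, n), 4)).
No equations remain and no clash or occurs-check failure arose, so a unifier exists.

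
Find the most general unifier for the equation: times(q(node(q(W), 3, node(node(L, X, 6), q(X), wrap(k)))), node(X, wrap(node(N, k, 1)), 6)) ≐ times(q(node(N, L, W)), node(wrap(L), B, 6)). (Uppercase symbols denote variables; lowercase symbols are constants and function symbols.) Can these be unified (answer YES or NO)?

Decompose times/2: q(node(q(W), 3, node(node(L, X, 6), q(X), wrap(k)))) ≐ q(node(N, L, W)),  node(X, wrap(node(N, k, 1)), 6) ≐ node(wrap(L), B, 6).
Decompose q/1: node(q(W), 3, node(node(L, X, 6), q(X), wrap(k))) ≐ node(N, L, W).
Decompose node/3: q(W) ≐ N,  3 ≐ L,  node(node(L, X, 6), q(X), wrap(k)) ≐ W.
Bind N := q(W); substituting into the one remaining equation that mentions N gives: node(X, wrap(node(q(W), k, 1)), 6) ≐ node(wrap(L), B, 6).
Bind L := 3; substituting into the remaining equations gives: node(node(3, X, 6), q(X), wrap(k)) ≐ W,  node(X, wrap(node(q(W), k, 1)), 6) ≐ node(wrap(3), B, 6).
Bind W := node(node(3, X, 6), q(X), wrap(k)); substituting into the remaining equation gives: node(X, wrap(node(q(node(node(3, X, 6), q(X), wrap(k))), k, 1)), 6) ≐ node(wrap(3), B, 6). Substituting into the earlier binding gives N := q(node(node(3, X, 6), q(X), wrap(k))).
Decompose node/3: X ≐ wrap(3),  wrap(node(q(node(node(3, X, 6), q(X), wrap(k))), k, 1)) ≐ B,  6 ≐ 6.
Bind X := wrap(3); substituting into the one remaining equation that mentions X gives: wrap(node(q(node(node(3, wrap(3), 6), q(wrap(3)), wrap(k))), k, 1)) ≐ B. Substituting into the earlier bindings gives N := q(node(node(3, wrap(3), 6), q(wrap(3)), wrap(k))), W := node(node(3, wrap(3), 6), q(wrap(3)), wrap(k)).
Bind B := wrap(node(q(node(node(3, wrap(3), 6), q(wrap(3)), wrap(k))), k, 1)); no other remaining equation mentions B.
Delete trivial equation 6 ≐ 6.
No equations remain and no clash or occurs-check failure arose, so a unifier exists.

YES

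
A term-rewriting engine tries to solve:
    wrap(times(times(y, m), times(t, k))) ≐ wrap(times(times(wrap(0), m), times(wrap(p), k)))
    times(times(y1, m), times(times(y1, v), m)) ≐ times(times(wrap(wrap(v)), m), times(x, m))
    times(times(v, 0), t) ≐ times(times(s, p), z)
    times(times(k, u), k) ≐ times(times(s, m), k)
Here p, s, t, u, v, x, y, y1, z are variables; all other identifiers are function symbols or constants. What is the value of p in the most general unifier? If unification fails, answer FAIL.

Decompose wrap/1: times(times(y, m), times(t, k)) ≐ times(times(wrap(0), m), times(wrap(p), k)).
Decompose times/2: times(y, m) ≐ times(wrap(0), m),  times(t, k) ≐ times(wrap(p), k).
Decompose times/2: y ≐ wrap(0),  m ≐ m.
Bind y := wrap(0); no other remaining equation mentions y.
Delete trivial equation m ≐ m.
Decompose times/2: t ≐ wrap(p),  k ≐ k.
Bind t := wrap(p); substituting into the one remaining equation that mentions t gives: times(times(v, 0), wrap(p)) ≐ times(times(s, p), z).
Delete trivial equation k ≐ k.
Decompose times/2: times(y1, m) ≐ times(wrap(wrap(v)), m),  times(times(y1, v), m) ≐ times(x, m).
Decompose times/2: y1 ≐ wrap(wrap(v)),  m ≐ m.
Bind y1 := wrap(wrap(v)); substituting into the one remaining equation that mentions y1 gives: times(times(wrap(wrap(v)), v), m) ≐ times(x, m).
Delete trivial equation m ≐ m.
Decompose times/2: times(wrap(wrap(v)), v) ≐ x,  m ≐ m.
Bind x := times(wrap(wrap(v)), v); no other remaining equation mentions x.
Delete trivial equation m ≐ m.
Decompose times/2: times(v, 0) ≐ times(s, p),  wrap(p) ≐ z.
Decompose times/2: v ≐ s,  0 ≐ p.
Bind v := s; no other remaining equation mentions v. Substituting into the earlier bindings gives y1 := wrap(wrap(s)), x := times(wrap(wrap(s)), s).
Bind p := 0; substituting into the one remaining equation that mentions p gives: wrap(0) ≐ z. Substituting into the earlier binding gives t := wrap(0).
Bind z := wrap(0); no other remaining equation mentions z.
Decompose times/2: times(k, u) ≐ times(s, m),  k ≐ k.
Decompose times/2: k ≐ s,  u ≐ m.
Bind s := k; no other remaining equation mentions s. Substituting into the earlier bindings gives y1 := wrap(wrap(k)), x := times(wrap(wrap(k)), k), v := k.
Bind u := m; no other remaining equation mentions u.
Delete trivial equation k ≐ k.
MGU = { y := wrap(0), t := wrap(0), y1 := wrap(wrap(k)), x := times(wrap(wrap(k)), k), v := k, p := 0, z := wrap(0), s := k, u := m }, so p := 0.

0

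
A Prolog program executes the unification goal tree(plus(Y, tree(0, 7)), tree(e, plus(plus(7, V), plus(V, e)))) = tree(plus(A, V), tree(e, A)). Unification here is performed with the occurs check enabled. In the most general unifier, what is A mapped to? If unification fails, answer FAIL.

Decompose tree/2: plus(Y, tree(0, 7)) = plus(A, V),  tree(e, plus(plus(7, V), plus(V, e))) = tree(e, A).
Decompose plus/2: Y = A,  tree(0, 7) = V.
Bind Y := A; no other remaining equation mentions Y.
Bind V := tree(0, 7); substituting into the remaining equation gives: tree(e, plus(plus(7, tree(0, 7)), plus(tree(0, 7), e))) = tree(e, A).
Decompose tree/2: e = e,  plus(plus(7, tree(0, 7)), plus(tree(0, 7), e)) = A.
Delete trivial equation e = e.
Bind A := plus(plus(7, tree(0, 7)), plus(tree(0, 7), e)). Substituting into the earlier binding gives Y := plus(plus(7, tree(0, 7)), plus(tree(0, 7), e)).
MGU = { Y = plus(plus(7, tree(0, 7)), plus(tree(0, 7), e)), V = tree(0, 7), A = plus(plus(7, tree(0, 7)), plus(tree(0, 7), e)) }, so A = plus(plus(7, tree(0, 7)), plus(tree(0, 7), e)).

plus(plus(7, tree(0, 7)), plus(tree(0, 7), e))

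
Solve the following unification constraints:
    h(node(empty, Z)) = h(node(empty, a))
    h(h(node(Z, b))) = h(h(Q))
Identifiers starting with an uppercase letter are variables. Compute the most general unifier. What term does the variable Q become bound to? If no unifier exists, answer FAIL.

Decompose h/1: node(empty, Z) = node(empty, a).
Decompose node/2: empty = empty,  Z = a.
Delete trivial equation empty = empty.
Bind Z := a; substituting into the remaining equation gives: h(h(node(a, b))) = h(h(Q)).
Decompose h/1: h(node(a, b)) = h(Q).
Decompose h/1: node(a, b) = Q.
Bind Q := node(a, b).
MGU = { Z -> a, Q -> node(a, b) }, so Q -> node(a, b).

node(a, b)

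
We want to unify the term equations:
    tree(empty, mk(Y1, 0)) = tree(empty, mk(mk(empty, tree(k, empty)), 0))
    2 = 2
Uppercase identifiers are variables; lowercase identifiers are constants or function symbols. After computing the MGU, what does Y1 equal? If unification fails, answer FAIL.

mk(empty, tree(k, empty))

Decompose tree/2: empty = empty,  mk(Y1, 0) = mk(mk(empty, tree(k, empty)), 0).
Delete trivial equation empty = empty.
Decompose mk/2: Y1 = mk(empty, tree(k, empty)),  0 = 0.
Bind Y1 := mk(empty, tree(k, empty)); no other remaining equation mentions Y1.
Delete trivial equation 0 = 0.
Delete trivial equation 2 = 2.
MGU = { Y1 -> mk(empty, tree(k, empty)) }, so Y1 -> mk(empty, tree(k, empty)).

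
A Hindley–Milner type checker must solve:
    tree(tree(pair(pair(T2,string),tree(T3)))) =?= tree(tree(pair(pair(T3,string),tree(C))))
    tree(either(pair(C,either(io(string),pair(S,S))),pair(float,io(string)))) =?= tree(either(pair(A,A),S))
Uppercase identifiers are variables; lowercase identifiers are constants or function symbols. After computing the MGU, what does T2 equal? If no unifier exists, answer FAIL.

Decompose tree/1: tree(pair(pair(T2,string),tree(T3))) =?= tree(pair(pair(T3,string),tree(C))).
Decompose tree/1: pair(pair(T2,string),tree(T3)) =?= pair(pair(T3,string),tree(C)).
Decompose pair/2: pair(T2,string) =?= pair(T3,string),  tree(T3) =?= tree(C).
Decompose pair/2: T2 =?= T3,  string =?= string.
Bind T2 := T3; no other remaining equation mentions T2.
Delete trivial equation string =?= string.
Decompose tree/1: T3 =?= C.
Bind T3 := C; no other remaining equation mentions T3. Substituting into the earlier binding gives T2 := C.
Decompose tree/1: either(pair(C,either(io(string),pair(S,S))),pair(float,io(string))) =?= either(pair(A,A),S).
Decompose either/2: pair(C,either(io(string),pair(S,S))) =?= pair(A,A),  pair(float,io(string)) =?= S.
Decompose pair/2: C =?= A,  either(io(string),pair(S,S)) =?= A.
Bind C := A; no other remaining equation mentions C. Substituting into the earlier bindings gives T2 := A, T3 := A.
Bind A := either(io(string),pair(S,S)); no other remaining equation mentions A. Substituting into the earlier bindings gives T2 := either(io(string),pair(S,S)), T3 := either(io(string),pair(S,S)), C := either(io(string),pair(S,S)).
Bind S := pair(float,io(string)). Substituting into the earlier bindings gives T2 := either(io(string),pair(pair(float,io(string)),pair(float,io(string)))), T3 := either(io(string),pair(pair(float,io(string)),pair(float,io(string)))), C := either(io(string),pair(pair(float,io(string)),pair(float,io(string)))), A := either(io(string),pair(pair(float,io(string)),pair(float,io(string)))).
MGU = { T2 ↦ either(io(string),pair(pair(float,io(string)),pair(float,io(string)))), T3 ↦ either(io(string),pair(pair(float,io(string)),pair(float,io(string)))), C ↦ either(io(string),pair(pair(float,io(string)),pair(float,io(string)))), A ↦ either(io(string),pair(pair(float,io(string)),pair(float,io(string)))), S ↦ pair(float,io(string)) }, so T2 ↦ either(io(string),pair(pair(float,io(string)),pair(float,io(string)))).

either(io(string),pair(pair(float,io(string)),pair(float,io(string))))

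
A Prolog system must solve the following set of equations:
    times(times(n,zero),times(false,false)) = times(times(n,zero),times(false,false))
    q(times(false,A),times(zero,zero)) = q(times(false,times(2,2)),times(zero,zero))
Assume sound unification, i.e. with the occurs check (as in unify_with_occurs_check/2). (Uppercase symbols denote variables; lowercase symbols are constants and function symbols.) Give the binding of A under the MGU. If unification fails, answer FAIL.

Delete trivial equation times(times(n,zero),times(false,false)) = times(times(n,zero),times(false,false)).
Decompose q/2: times(false,A) = times(false,times(2,2)),  times(zero,zero) = times(zero,zero).
Decompose times/2: false = false,  A = times(2,2).
Delete trivial equation false = false.
Bind A := times(2,2); no other remaining equation mentions A.
Delete trivial equation times(zero,zero) = times(zero,zero).
MGU = { A = times(2,2) }, so A = times(2,2).

times(2,2)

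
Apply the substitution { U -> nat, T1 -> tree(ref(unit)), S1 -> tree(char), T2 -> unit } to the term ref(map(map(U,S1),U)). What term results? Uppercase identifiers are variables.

ref(map(map(nat,tree(char)),nat))

Replace each occurrence of U with nat.
Replace each occurrence of S1 with tree(char).
Result: ref(map(map(nat,tree(char)),nat)).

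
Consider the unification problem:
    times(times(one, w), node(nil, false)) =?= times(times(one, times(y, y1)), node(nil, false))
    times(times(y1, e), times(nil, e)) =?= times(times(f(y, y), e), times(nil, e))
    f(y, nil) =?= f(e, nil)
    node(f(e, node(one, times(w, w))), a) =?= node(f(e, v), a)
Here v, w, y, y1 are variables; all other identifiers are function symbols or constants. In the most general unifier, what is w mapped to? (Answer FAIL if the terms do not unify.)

times(e, f(e, e))

Decompose times/2: times(one, w) =?= times(one, times(y, y1)),  node(nil, false) =?= node(nil, false).
Decompose times/2: one =?= one,  w =?= times(y, y1).
Delete trivial equation one =?= one.
Bind w := times(y, y1); substituting into the one remaining equation that mentions w gives: node(f(e, node(one, times(times(y, y1), times(y, y1)))), a) =?= node(f(e, v), a).
Delete trivial equation node(nil, false) =?= node(nil, false).
Decompose times/2: times(y1, e) =?= times(f(y, y), e),  times(nil, e) =?= times(nil, e).
Decompose times/2: y1 =?= f(y, y),  e =?= e.
Bind y1 := f(y, y); substituting into the one remaining equation that mentions y1 gives: node(f(e, node(one, times(times(y, f(y, y)), times(y, f(y, y))))), a) =?= node(f(e, v), a). Substituting into the earlier binding gives w := times(y, f(y, y)).
Delete trivial equation e =?= e.
Delete trivial equation times(nil, e) =?= times(nil, e).
Decompose f/2: y =?= e,  nil =?= nil.
Bind y := e; substituting into the one remaining equation that mentions y gives: node(f(e, node(one, times(times(e, f(e, e)), times(e, f(e, e))))), a) =?= node(f(e, v), a). Substituting into the earlier bindings gives w := times(e, f(e, e)), y1 := f(e, e).
Delete trivial equation nil =?= nil.
Decompose node/2: f(e, node(one, times(times(e, f(e, e)), times(e, f(e, e))))) =?= f(e, v),  a =?= a.
Decompose f/2: e =?= e,  node(one, times(times(e, f(e, e)), times(e, f(e, e)))) =?= v.
Delete trivial equation e =?= e.
Bind v := node(one, times(times(e, f(e, e)), times(e, f(e, e)))); no other remaining equation mentions v.
Delete trivial equation a =?= a.
MGU = { w -> times(e, f(e, e)), y1 -> f(e, e), y -> e, v -> node(one, times(times(e, f(e, e)), times(e, f(e, e)))) }, so w -> times(e, f(e, e)).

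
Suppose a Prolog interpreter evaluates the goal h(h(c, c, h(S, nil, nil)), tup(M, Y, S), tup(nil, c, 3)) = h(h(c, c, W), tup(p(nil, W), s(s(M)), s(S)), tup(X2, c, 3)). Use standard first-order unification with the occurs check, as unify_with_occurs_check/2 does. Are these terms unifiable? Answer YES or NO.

NO

Decompose h/3: h(c, c, h(S, nil, nil)) = h(c, c, W),  tup(M, Y, S) = tup(p(nil, W), s(s(M)), s(S)),  tup(nil, c, 3) = tup(X2, c, 3).
Decompose h/3: c = c,  c = c,  h(S, nil, nil) = W.
Delete trivial equation c = c.
Delete trivial equation c = c.
Bind W := h(S, nil, nil); substituting into the one remaining equation that mentions W gives: tup(M, Y, S) = tup(p(nil, h(S, nil, nil)), s(s(M)), s(S)).
Decompose tup/3: M = p(nil, h(S, nil, nil)),  Y = s(s(M)),  S = s(S).
Bind M := p(nil, h(S, nil, nil)); substituting into the one remaining equation that mentions M gives: Y = s(s(p(nil, h(S, nil, nil)))).
Bind Y := s(s(p(nil, h(S, nil, nil)))); no other remaining equation mentions Y.
Occurs check fails: S occurs in s(S); the equation S = s(S) has no finite solution.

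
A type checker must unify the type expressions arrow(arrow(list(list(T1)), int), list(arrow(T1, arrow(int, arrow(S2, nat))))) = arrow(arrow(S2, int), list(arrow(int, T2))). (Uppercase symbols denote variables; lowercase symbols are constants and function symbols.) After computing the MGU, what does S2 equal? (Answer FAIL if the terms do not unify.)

Decompose arrow/2: arrow(list(list(T1)), int) = arrow(S2, int),  list(arrow(T1, arrow(int, arrow(S2, nat)))) = list(arrow(int, T2)).
Decompose arrow/2: list(list(T1)) = S2,  int = int.
Bind S2 := list(list(T1)); substituting into the one remaining equation that mentions S2 gives: list(arrow(T1, arrow(int, arrow(list(list(T1)), nat)))) = list(arrow(int, T2)).
Delete trivial equation int = int.
Decompose list/1: arrow(T1, arrow(int, arrow(list(list(T1)), nat))) = arrow(int, T2).
Decompose arrow/2: T1 = int,  arrow(int, arrow(list(list(T1)), nat)) = T2.
Bind T1 := int; substituting into the remaining equation gives: arrow(int, arrow(list(list(int)), nat)) = T2. Substituting into the earlier binding gives S2 := list(list(int)).
Bind T2 := arrow(int, arrow(list(list(int)), nat)).
MGU = { S2 ↦ list(list(int)), T1 ↦ int, T2 ↦ arrow(int, arrow(list(list(int)), nat)) }, so S2 ↦ list(list(int)).

list(list(int))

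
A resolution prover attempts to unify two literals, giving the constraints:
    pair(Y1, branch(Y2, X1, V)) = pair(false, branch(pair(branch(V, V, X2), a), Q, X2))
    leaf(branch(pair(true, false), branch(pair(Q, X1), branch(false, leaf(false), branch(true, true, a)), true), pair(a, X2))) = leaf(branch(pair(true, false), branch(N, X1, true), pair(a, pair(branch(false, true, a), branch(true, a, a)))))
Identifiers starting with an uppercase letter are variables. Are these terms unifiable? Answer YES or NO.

YES

Decompose pair/2: Y1 = false,  branch(Y2, X1, V) = branch(pair(branch(V, V, X2), a), Q, X2).
Bind Y1 := false; no other remaining equation mentions Y1.
Decompose branch/3: Y2 = pair(branch(V, V, X2), a),  X1 = Q,  V = X2.
Bind Y2 := pair(branch(V, V, X2), a); no other remaining equation mentions Y2.
Bind X1 := Q; substituting into the one remaining equation that mentions X1 gives: leaf(branch(pair(true, false), branch(pair(Q, Q), branch(false, leaf(false), branch(true, true, a)), true), pair(a, X2))) = leaf(branch(pair(true, false), branch(N, Q, true), pair(a, pair(branch(false, true, a), branch(true, a, a))))).
Bind V := X2; no other remaining equation mentions V. Substituting into the earlier binding gives Y2 := pair(branch(X2, X2, X2), a).
Decompose leaf/1: branch(pair(true, false), branch(pair(Q, Q), branch(false, leaf(false), branch(true, true, a)), true), pair(a, X2)) = branch(pair(true, false), branch(N, Q, true), pair(a, pair(branch(false, true, a), branch(true, a, a)))).
Decompose branch/3: pair(true, false) = pair(true, false),  branch(pair(Q, Q), branch(false, leaf(false), branch(true, true, a)), true) = branch(N, Q, true),  pair(a, X2) = pair(a, pair(branch(false, true, a), branch(true, a, a))).
Delete trivial equation pair(true, false) = pair(true, false).
Decompose branch/3: pair(Q, Q) = N,  branch(false, leaf(false), branch(true, true, a)) = Q,  true = true.
Bind N := pair(Q, Q); no other remaining equation mentions N.
Bind Q := branch(false, leaf(false), branch(true, true, a)); no other remaining equation mentions Q. Substituting into the earlier bindings gives X1 := branch(false, leaf(false), branch(true, true, a)), N := pair(branch(false, leaf(false), branch(true, true, a)), branch(false, leaf(false), branch(true, true, a))).
Delete trivial equation true = true.
Decompose pair/2: a = a,  X2 = pair(branch(false, true, a), branch(true, a, a)).
Delete trivial equation a = a.
Bind X2 := pair(branch(false, true, a), branch(true, a, a)). Substituting into the earlier bindings gives Y2 := pair(branch(pair(branch(false, true, a), branch(true, a, a)), pair(branch(false, true, a), branch(true, a, a)), pair(branch(false, true, a), branch(true, a, a))), a), V := pair(branch(false, true, a), branch(true, a, a)).
No equations remain and no clash or occurs-check failure arose, so a unifier exists.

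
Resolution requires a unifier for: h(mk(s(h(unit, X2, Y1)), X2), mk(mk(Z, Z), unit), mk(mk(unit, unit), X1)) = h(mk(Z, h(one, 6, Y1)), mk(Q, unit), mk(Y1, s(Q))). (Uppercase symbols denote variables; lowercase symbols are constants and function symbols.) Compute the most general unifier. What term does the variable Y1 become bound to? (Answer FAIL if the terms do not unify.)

mk(unit, unit)

Decompose h/3: mk(s(h(unit, X2, Y1)), X2) = mk(Z, h(one, 6, Y1)),  mk(mk(Z, Z), unit) = mk(Q, unit),  mk(mk(unit, unit), X1) = mk(Y1, s(Q)).
Decompose mk/2: s(h(unit, X2, Y1)) = Z,  X2 = h(one, 6, Y1).
Bind Z := s(h(unit, X2, Y1)); substituting into the one remaining equation that mentions Z gives: mk(mk(s(h(unit, X2, Y1)), s(h(unit, X2, Y1))), unit) = mk(Q, unit).
Bind X2 := h(one, 6, Y1); substituting into the one remaining equation that mentions X2 gives: mk(mk(s(h(unit, h(one, 6, Y1), Y1)), s(h(unit, h(one, 6, Y1), Y1))), unit) = mk(Q, unit). Substituting into the earlier binding gives Z := s(h(unit, h(one, 6, Y1), Y1)).
Decompose mk/2: mk(s(h(unit, h(one, 6, Y1), Y1)), s(h(unit, h(one, 6, Y1), Y1))) = Q,  unit = unit.
Bind Q := mk(s(h(unit, h(one, 6, Y1), Y1)), s(h(unit, h(one, 6, Y1), Y1))); substituting into the one remaining equation that mentions Q gives: mk(mk(unit, unit), X1) = mk(Y1, s(mk(s(h(unit, h(one, 6, Y1), Y1)), s(h(unit, h(one, 6, Y1), Y1))))).
Delete trivial equation unit = unit.
Decompose mk/2: mk(unit, unit) = Y1,  X1 = s(mk(s(h(unit, h(one, 6, Y1), Y1)), s(h(unit, h(one, 6, Y1), Y1)))).
Bind Y1 := mk(unit, unit); substituting into the remaining equation gives: X1 = s(mk(s(h(unit, h(one, 6, mk(unit, unit)), mk(unit, unit))), s(h(unit, h(one, 6, mk(unit, unit)), mk(unit, unit))))). Substituting into the earlier bindings gives Z := s(h(unit, h(one, 6, mk(unit, unit)), mk(unit, unit))), X2 := h(one, 6, mk(unit, unit)), Q := mk(s(h(unit, h(one, 6, mk(unit, unit)), mk(unit, unit))), s(h(unit, h(one, 6, mk(unit, unit)), mk(unit, unit)))).
Bind X1 := s(mk(s(h(unit, h(one, 6, mk(unit, unit)), mk(unit, unit))), s(h(unit, h(one, 6, mk(unit, unit)), mk(unit, unit))))).
MGU = { Z ↦ s(h(unit, h(one, 6, mk(unit, unit)), mk(unit, unit))), X2 ↦ h(one, 6, mk(unit, unit)), Q ↦ mk(s(h(unit, h(one, 6, mk(unit, unit)), mk(unit, unit))), s(h(unit, h(one, 6, mk(unit, unit)), mk(unit, unit)))), Y1 ↦ mk(unit, unit), X1 ↦ s(mk(s(h(unit, h(one, 6, mk(unit, unit)), mk(unit, unit))), s(h(unit, h(one, 6, mk(unit, unit)), mk(unit, unit))))) }, so Y1 ↦ mk(unit, unit).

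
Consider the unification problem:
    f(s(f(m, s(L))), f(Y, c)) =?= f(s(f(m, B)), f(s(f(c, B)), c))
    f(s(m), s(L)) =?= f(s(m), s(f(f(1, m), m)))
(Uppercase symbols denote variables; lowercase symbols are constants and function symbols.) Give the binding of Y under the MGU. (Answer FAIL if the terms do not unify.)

Decompose f/2: s(f(m, s(L))) =?= s(f(m, B)),  f(Y, c) =?= f(s(f(c, B)), c).
Decompose s/1: f(m, s(L)) =?= f(m, B).
Decompose f/2: m =?= m,  s(L) =?= B.
Delete trivial equation m =?= m.
Bind B := s(L); substituting into the one remaining equation that mentions B gives: f(Y, c) =?= f(s(f(c, s(L))), c).
Decompose f/2: Y =?= s(f(c, s(L))),  c =?= c.
Bind Y := s(f(c, s(L))); no other remaining equation mentions Y.
Delete trivial equation c =?= c.
Decompose f/2: s(m) =?= s(m),  s(L) =?= s(f(f(1, m), m)).
Delete trivial equation s(m) =?= s(m).
Decompose s/1: L =?= f(f(1, m), m).
Bind L := f(f(1, m), m). Substituting into the earlier bindings gives B := s(f(f(1, m), m)), Y := s(f(c, s(f(f(1, m), m)))).
MGU = { B ↦ s(f(f(1, m), m)), Y ↦ s(f(c, s(f(f(1, m), m)))), L ↦ f(f(1, m), m) }, so Y ↦ s(f(c, s(f(f(1, m), m)))).

s(f(c, s(f(f(1, m), m))))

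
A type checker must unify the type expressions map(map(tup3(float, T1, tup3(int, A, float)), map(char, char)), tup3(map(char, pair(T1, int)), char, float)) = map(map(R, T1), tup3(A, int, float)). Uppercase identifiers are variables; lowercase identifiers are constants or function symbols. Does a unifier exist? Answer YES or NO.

NO

Decompose map/2: map(tup3(float, T1, tup3(int, A, float)), map(char, char)) = map(R, T1),  tup3(map(char, pair(T1, int)), char, float) = tup3(A, int, float).
Decompose map/2: tup3(float, T1, tup3(int, A, float)) = R,  map(char, char) = T1.
Bind R := tup3(float, T1, tup3(int, A, float)); no other remaining equation mentions R.
Bind T1 := map(char, char); substituting into the remaining equation gives: tup3(map(char, pair(map(char, char), int)), char, float) = tup3(A, int, float). Substituting into the earlier binding gives R := tup3(float, map(char, char), tup3(int, A, float)).
Decompose tup3/3: map(char, pair(map(char, char), int)) = A,  char = int,  float = float.
Bind A := map(char, pair(map(char, char), int)); no other remaining equation mentions A. Substituting into the earlier binding gives R := tup3(float, map(char, char), tup3(int, map(char, pair(map(char, char), int)), float)).
Clash: constants char and int differ; no unifier exists.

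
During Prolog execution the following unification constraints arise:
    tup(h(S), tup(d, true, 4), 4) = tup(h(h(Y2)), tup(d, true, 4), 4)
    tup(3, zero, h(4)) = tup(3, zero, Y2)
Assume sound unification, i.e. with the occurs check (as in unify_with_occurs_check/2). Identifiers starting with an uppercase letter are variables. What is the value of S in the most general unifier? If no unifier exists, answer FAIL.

h(h(4))

Decompose tup/3: h(S) = h(h(Y2)),  tup(d, true, 4) = tup(d, true, 4),  4 = 4.
Decompose h/1: S = h(Y2).
Bind S := h(Y2); no other remaining equation mentions S.
Delete trivial equation tup(d, true, 4) = tup(d, true, 4).
Delete trivial equation 4 = 4.
Decompose tup/3: 3 = 3,  zero = zero,  h(4) = Y2.
Delete trivial equation 3 = 3.
Delete trivial equation zero = zero.
Bind Y2 := h(4). Substituting into the earlier binding gives S := h(h(4)).
MGU = { S -> h(h(4)), Y2 -> h(4) }, so S -> h(h(4)).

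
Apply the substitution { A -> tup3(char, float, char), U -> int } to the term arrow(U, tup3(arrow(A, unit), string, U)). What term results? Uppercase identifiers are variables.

arrow(int, tup3(arrow(tup3(char, float, char), unit), string, int))

Replace each occurrence of A with tup3(char, float, char).
Replace each occurrence of U with int.
Result: arrow(int, tup3(arrow(tup3(char, float, char), unit), string, int)).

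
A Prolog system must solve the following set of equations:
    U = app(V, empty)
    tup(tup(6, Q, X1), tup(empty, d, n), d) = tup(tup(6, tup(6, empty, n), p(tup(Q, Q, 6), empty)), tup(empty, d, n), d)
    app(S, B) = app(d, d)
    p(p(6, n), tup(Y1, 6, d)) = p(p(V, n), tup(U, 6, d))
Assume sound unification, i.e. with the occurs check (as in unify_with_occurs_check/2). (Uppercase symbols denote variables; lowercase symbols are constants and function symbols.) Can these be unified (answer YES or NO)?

YES

Bind U := app(V, empty); substituting into the one remaining equation that mentions U gives: p(p(6, n), tup(Y1, 6, d)) = p(p(V, n), tup(app(V, empty), 6, d)).
Decompose tup/3: tup(6, Q, X1) = tup(6, tup(6, empty, n), p(tup(Q, Q, 6), empty)),  tup(empty, d, n) = tup(empty, d, n),  d = d.
Decompose tup/3: 6 = 6,  Q = tup(6, empty, n),  X1 = p(tup(Q, Q, 6), empty).
Delete trivial equation 6 = 6.
Bind Q := tup(6, empty, n); substituting into the one remaining equation that mentions Q gives: X1 = p(tup(tup(6, empty, n), tup(6, empty, n), 6), empty).
Bind X1 := p(tup(tup(6, empty, n), tup(6, empty, n), 6), empty); no other remaining equation mentions X1.
Delete trivial equation tup(empty, d, n) = tup(empty, d, n).
Delete trivial equation d = d.
Decompose app/2: S = d,  B = d.
Bind S := d; no other remaining equation mentions S.
Bind B := d; no other remaining equation mentions B.
Decompose p/2: p(6, n) = p(V, n),  tup(Y1, 6, d) = tup(app(V, empty), 6, d).
Decompose p/2: 6 = V,  n = n.
Bind V := 6; substituting into the one remaining equation that mentions V gives: tup(Y1, 6, d) = tup(app(6, empty), 6, d). Substituting into the earlier binding gives U := app(6, empty).
Delete trivial equation n = n.
Decompose tup/3: Y1 = app(6, empty),  6 = 6,  d = d.
Bind Y1 := app(6, empty); no other remaining equation mentions Y1.
Delete trivial equation 6 = 6.
Delete trivial equation d = d.
No equations remain and no clash or occurs-check failure arose, so a unifier exists.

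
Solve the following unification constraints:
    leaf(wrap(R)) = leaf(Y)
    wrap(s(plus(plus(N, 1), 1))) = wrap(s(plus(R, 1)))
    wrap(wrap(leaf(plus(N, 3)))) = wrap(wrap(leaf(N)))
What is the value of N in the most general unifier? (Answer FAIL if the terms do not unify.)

Decompose leaf/1: wrap(R) = Y.
Bind Y := wrap(R); no other remaining equation mentions Y.
Decompose wrap/1: s(plus(plus(N, 1), 1)) = s(plus(R, 1)).
Decompose s/1: plus(plus(N, 1), 1) = plus(R, 1).
Decompose plus/2: plus(N, 1) = R,  1 = 1.
Bind R := plus(N, 1); no other remaining equation mentions R. Substituting into the earlier binding gives Y := wrap(plus(N, 1)).
Delete trivial equation 1 = 1.
Decompose wrap/1: wrap(leaf(plus(N, 3))) = wrap(leaf(N)).
Decompose wrap/1: leaf(plus(N, 3)) = leaf(N).
Decompose leaf/1: plus(N, 3) = N.
Occurs check fails: N occurs in plus(N, 3); the equation N = plus(N, 3) has no finite solution.

FAIL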